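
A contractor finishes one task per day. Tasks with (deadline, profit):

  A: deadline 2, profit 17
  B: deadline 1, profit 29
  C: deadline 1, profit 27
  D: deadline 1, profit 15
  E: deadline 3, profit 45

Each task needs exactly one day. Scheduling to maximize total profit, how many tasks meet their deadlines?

By profit: E(d3,45), B(d1,29), C(d1,27), A(d2,17), D(d1,15)
E→slot 3; B→slot 1; C skipped; A→slot 2; D skipped.
3 of 5 scheduled.

3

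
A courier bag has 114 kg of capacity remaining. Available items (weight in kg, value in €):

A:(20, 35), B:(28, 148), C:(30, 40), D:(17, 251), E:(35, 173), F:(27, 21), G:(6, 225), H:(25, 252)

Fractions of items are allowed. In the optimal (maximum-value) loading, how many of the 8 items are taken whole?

5

Ratios (sorted): G 37.50, D 14.76, H 10.08, B 5.29, E 4.94, A 1.75, C 1.33, F 0.78
take G (6 @ 225); take D (17 @ 251); take H (25 @ 252); take B (28 @ 148); take E (35 @ 173); take 3/20 of A → 5.25. Capacity used 114/114.
5 item(s) taken whole; one partial (take 3/20 of A).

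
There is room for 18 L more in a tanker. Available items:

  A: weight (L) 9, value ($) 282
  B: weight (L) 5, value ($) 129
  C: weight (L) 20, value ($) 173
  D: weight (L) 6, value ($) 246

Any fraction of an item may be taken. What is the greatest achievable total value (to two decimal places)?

Greedy by value/weight ratio, highest first.
Ratios (sorted): D 41.00, A 31.33, B 25.80, C 8.65
take D (6 @ 246); take A (9 @ 282); take 3/5 of B → 77.40. Capacity used 18/18.
Total value = 605.40

605.40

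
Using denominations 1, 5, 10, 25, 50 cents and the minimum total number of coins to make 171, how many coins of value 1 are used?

171 − 3×50→21 − 2×10→1 − 1×1→0
Count of 1: 1

1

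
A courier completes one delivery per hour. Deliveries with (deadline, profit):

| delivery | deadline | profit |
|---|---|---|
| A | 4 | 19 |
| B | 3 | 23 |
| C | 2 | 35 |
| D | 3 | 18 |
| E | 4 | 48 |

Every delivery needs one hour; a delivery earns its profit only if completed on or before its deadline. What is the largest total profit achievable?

125

Take jobs in profit order; each goes to the latest open slot no later than its deadline.
Profit order: E=48 C=35 B=23 A=19 D=18
Assign: E→slot 4, C→slot 2, B→slot 3, A→slot 1, D skipped.
Slots: [1:A] [2:C] [3:B] [4:E]
Profit = 19 + 35 + 23 + 48 = 125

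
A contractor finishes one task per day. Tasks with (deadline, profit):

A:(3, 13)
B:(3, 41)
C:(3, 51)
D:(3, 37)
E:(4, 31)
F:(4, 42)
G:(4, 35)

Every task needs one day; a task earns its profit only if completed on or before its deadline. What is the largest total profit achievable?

171

Take jobs in profit order; each goes to the latest open slot no later than its deadline.
Profit order: C=51 F=42 B=41 D=37 G=35 E=31 A=13
Assign: C→slot 3, F→slot 4, B→slot 2, D→slot 1, G skipped, E skipped, A skipped.
Slots: [1:D] [2:B] [3:C] [4:F]
Profit = 37 + 41 + 51 + 42 = 171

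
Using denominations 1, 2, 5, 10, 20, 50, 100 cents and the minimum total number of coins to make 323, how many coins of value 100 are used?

3

323 − 3×100→23 − 1×20→3 − 1×2→1 − 1×1→0
Count of 100: 3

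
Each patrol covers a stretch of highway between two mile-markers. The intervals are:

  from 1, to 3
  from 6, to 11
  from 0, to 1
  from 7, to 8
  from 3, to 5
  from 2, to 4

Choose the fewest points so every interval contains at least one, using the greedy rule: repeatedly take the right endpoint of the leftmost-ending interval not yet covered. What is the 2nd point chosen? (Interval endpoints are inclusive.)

By right end: [0,1]  [1,3]  [2,4]  [3,5]  [7,8]  [6,11]
[0,1] uncovered → point at 1; [2,4] uncovered → point at 4; [7,8] uncovered → point at 8.
Points: 1, 4, 8 (3 total).

4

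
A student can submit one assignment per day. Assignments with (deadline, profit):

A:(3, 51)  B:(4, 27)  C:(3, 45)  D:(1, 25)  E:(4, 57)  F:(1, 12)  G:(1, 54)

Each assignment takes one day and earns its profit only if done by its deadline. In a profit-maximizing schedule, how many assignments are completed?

By profit: E(d4,57), G(d1,54), A(d3,51), C(d3,45), B(d4,27), D(d1,25), F(d1,12)
E→slot 4; G→slot 1; A→slot 3; C→slot 2; B skipped; D skipped; F skipped.
4 of 7 scheduled.

4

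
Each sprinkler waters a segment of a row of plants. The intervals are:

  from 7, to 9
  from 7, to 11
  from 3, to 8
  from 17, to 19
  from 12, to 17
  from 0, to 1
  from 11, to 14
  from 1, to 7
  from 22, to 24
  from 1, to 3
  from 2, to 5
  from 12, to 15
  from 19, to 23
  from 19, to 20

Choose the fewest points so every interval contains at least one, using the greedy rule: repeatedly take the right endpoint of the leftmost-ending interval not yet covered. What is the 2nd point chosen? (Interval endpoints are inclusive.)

5

Process intervals by earliest right end; each time one isn't hit yet, stab at its right endpoint.
Sorted: [0,1] [1,3] [2,5] [1,7] [3,8] [7,9] [7,11] [11,14] [12,15] [12,17] [17,19] [19,20] [19,23] [22,24]
{[0,1],[1,3]} hit by 1; {[2,5],[1,7],[3,8]} hit by 5; {[7,9],[7,11]} hit by 9; {[11,14],[12,15],[12,17]} hit by 14; {[17,19],[19,20],[19,23]} hit by 19; {[22,24]} hit by 24.
Points: 1, 5, 9, 14, 19, 24 (6 total).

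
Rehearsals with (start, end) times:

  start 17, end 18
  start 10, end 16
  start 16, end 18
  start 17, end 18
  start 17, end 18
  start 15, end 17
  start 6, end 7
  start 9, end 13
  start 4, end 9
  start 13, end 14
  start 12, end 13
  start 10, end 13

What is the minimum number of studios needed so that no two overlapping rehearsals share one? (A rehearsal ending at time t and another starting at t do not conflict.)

Count concurrent intervals with a sweep; the peak is the room count.
starts: [4, 6, 9, 10, 10, 12, 13, 15, 16, 17, 17, 17]
ends:   [7, 9, 13, 13, 13, 14, 16, 17, 18, 18, 18, 18]
s4→1 s6→2 e7→1 e9→0 s9→1 s10→2 s10→3 s12→4  — peak 4.

4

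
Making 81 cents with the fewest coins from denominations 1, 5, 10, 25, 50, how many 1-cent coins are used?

81 = 1×50 + 1×25 + 1×5 + 1×1
Count of 1: 1

1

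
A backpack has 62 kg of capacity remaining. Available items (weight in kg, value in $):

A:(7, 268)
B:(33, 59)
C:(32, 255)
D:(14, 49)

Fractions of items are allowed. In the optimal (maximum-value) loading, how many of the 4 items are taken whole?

3

Greedy by value/weight ratio, highest first.
Order: A (268/7=38.29) > C (255/32=7.97) > D (49/14=3.50) > B (59/33=1.79)
Fill: take A (7 @ 268) → take C (32 @ 255) → take D (14 @ 49) → take 9/33 of B → 16.09; 62/62 used.
3 item(s) taken whole; one partial (take 9/33 of B).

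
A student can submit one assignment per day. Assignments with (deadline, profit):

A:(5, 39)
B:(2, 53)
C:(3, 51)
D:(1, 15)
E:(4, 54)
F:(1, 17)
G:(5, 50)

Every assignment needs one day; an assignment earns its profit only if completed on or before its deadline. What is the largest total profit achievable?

Take jobs in profit order; each goes to the latest open slot no later than its deadline.
Profit order: E=54 B=53 C=51 G=50 A=39 F=17 D=15
Assign: E→slot 4, B→slot 2, C→slot 3, G→slot 5, A→slot 1, F skipped, D skipped.
Slots: [1:A] [2:B] [3:C] [4:E] [5:G]
Profit = 39 + 53 + 51 + 54 + 50 = 247

247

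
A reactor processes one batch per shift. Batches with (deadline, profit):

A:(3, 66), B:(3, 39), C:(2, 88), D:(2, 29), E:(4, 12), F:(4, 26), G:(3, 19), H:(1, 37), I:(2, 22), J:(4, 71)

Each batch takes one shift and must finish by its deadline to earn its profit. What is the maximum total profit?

264

Take jobs in profit order; each goes to the latest open slot no later than its deadline.
Profit order: C=88 J=71 A=66 B=39 H=37 D=29 F=26 I=22 G=19 E=12
Assign: C→slot 2, J→slot 4, A→slot 3, B→slot 1, H skipped, D skipped, F skipped, I skipped, G skipped, E skipped.
Slots: [1:B] [2:C] [3:A] [4:J]
Profit = 39 + 88 + 66 + 71 = 264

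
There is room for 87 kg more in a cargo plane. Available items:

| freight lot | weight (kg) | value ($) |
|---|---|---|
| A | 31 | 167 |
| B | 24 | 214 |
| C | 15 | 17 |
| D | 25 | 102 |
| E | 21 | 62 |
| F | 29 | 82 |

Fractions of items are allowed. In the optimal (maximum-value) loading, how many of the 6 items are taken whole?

Sort by value per unit weight and fill in that order.
Order: B (214/24=8.92) > A (167/31=5.39) > D (102/25=4.08) > E (62/21=2.95) > F (82/29=2.83) > C (17/15=1.13)
Fill: take B (24 @ 214) → take A (31 @ 167) → take D (25 @ 102) → take 7/21 of E → 20.67; 87/87 used.
3 item(s) taken whole; one partial (take 7/21 of E).

3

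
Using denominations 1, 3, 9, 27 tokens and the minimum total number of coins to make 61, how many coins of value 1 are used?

1

Greedy: take as many of the largest coin as possible, then repeat with the remainder.
61 = 2×27 + 2×3 + 1×1
Count of 1: 1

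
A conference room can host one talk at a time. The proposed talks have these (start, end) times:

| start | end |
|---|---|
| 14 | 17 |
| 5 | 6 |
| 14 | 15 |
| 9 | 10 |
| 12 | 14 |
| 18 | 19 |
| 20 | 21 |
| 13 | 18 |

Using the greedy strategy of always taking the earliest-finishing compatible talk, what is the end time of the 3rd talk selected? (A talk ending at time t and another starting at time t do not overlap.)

14

By end time: (5,6), (9,10), (12,14), (14,15), (14,17), (13,18), (18,19), (20,21).
Pick (5,6); next start ≥ 6 → (9,10); next start ≥ 10 → (12,14); next start ≥ 14 → (14,15); next start ≥ 15 → (18,19); next start ≥ 19 → (20,21).
Selected: (5,6) (9,10) (12,14) (14,15) (18,19) (20,21)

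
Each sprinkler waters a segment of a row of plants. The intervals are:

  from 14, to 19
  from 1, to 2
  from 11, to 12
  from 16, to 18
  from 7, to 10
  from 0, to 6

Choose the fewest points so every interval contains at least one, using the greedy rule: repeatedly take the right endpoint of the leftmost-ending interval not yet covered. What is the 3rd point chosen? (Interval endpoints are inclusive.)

Sort by right endpoint; whenever an interval is uncovered, place a point at its right end.
Sorted: [1,2] [0,6] [7,10] [11,12] [16,18] [14,19]
{[1,2],[0,6]} hit by 2; {[7,10]} hit by 10; {[11,12]} hit by 12; {[16,18],[14,19]} hit by 18.
Points: 2, 10, 12, 18 (4 total).

12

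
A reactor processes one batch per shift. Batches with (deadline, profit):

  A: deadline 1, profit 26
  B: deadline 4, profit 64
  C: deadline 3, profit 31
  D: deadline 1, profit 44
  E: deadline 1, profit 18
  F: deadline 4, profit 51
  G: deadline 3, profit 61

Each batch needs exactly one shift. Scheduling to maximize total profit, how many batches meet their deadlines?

4

Take jobs in profit order; each goes to the latest open slot no later than its deadline.
Profit order: B=64 G=61 F=51 D=44 C=31 A=26 E=18
Assign: B→slot 4, G→slot 3, F→slot 2, D→slot 1, C skipped, A skipped, E skipped.
Slots: [1:D] [2:F] [3:G] [4:B]
4 of 7 scheduled.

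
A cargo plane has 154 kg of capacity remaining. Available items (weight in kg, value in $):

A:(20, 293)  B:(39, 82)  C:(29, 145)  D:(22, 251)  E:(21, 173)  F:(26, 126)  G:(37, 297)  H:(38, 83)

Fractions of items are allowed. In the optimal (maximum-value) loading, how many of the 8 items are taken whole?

Greedy by value/weight ratio, highest first.
Order: A (293/20=14.65) > D (251/22=11.41) > E (173/21=8.24) > G (297/37=8.03) > C (145/29=5.00) > F (126/26=4.85) > H (83/38=2.18) > B (82/39=2.10)
Fill: take A (20 @ 293) → take D (22 @ 251) → take E (21 @ 173) → take G (37 @ 297) → take C (29 @ 145) → take 25/26 of F → 121.15; 154/154 used.
5 item(s) taken whole; one partial (take 25/26 of F).

5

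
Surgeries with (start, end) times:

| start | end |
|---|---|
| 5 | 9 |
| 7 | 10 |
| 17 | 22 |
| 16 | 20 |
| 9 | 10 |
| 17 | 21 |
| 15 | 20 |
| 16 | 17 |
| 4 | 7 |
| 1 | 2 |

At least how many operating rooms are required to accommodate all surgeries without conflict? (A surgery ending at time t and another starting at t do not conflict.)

The answer is the maximum number of intervals overlapping at any instant.
starts: [1, 4, 5, 7, 9, 15, 16, 16, 17, 17]
ends:   [2, 7, 9, 10, 10, 17, 20, 20, 21, 22]
s1→1 e2→0 s4→1 s5→2 e7→1 s7→2 e9→1 s9→2 e10→1 e10→0 s15→1 s16→2 s16→3 e17→2 s17→3 s17→4  — peak 4.

4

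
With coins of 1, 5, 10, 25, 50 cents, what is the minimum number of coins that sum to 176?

176 − 3×50→26 − 1×25→1 − 1×1→0
Total coins = 3 + 1 + 1 = 5

5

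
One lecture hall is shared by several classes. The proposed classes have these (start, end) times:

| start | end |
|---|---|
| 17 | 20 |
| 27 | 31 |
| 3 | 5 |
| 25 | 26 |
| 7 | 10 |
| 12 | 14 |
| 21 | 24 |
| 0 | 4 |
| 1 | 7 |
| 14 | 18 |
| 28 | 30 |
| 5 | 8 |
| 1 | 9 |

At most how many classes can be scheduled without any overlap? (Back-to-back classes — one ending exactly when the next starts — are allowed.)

7

Sorted by end: (0,4)  (3,5)  (1,7)  (5,8)  (1,9)  (7,10)  (12,14)  (14,18)  (17,20)  (21,24)  (25,26)  (28,30)  (27,31)
take (0,4); skip (3,5); take (5,8); skip (7,10); take (12,14); take (14,18); take (21,24); take (25,26); take (28,30); skip (27,31).
Selected 7 classes.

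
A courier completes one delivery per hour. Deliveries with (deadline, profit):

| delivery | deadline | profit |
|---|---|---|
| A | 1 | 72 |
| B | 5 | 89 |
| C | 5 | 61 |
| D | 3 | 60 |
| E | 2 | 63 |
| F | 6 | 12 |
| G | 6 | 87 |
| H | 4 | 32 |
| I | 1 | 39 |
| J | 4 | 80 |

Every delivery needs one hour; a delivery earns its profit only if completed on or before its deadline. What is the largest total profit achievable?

452

Profit order: B=89 G=87 J=80 A=72 E=63 C=61 D=60 I=39 H=32 F=12
Assign: B→slot 5, G→slot 6, J→slot 4, A→slot 1, E→slot 2, C→slot 3, D skipped, I skipped, H skipped, F skipped.
Slots: [1:A] [2:E] [3:C] [4:J] [5:B] [6:G]
Profit = 72 + 63 + 61 + 80 + 89 + 87 = 452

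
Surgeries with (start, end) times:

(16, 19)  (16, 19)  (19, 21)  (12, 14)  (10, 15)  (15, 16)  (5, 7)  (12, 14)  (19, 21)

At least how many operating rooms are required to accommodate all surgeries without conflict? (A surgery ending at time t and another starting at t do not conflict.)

3

The answer is the maximum number of intervals overlapping at any instant.
starts: [5, 10, 12, 12, 15, 16, 16, 19, 19]
ends:   [7, 14, 14, 15, 16, 19, 19, 21, 21]
s5→1 e7→0 s10→1 s12→2 s12→3  — peak 3.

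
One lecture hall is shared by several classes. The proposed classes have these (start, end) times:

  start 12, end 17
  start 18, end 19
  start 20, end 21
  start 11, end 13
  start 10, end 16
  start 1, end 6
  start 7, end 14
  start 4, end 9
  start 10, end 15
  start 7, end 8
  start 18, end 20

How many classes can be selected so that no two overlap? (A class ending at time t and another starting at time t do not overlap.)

5

By end time: (1,6), (7,8), (4,9), (11,13), (7,14), (10,15), (10,16), (12,17), (18,19), (18,20), (20,21).
Pick (1,6); next start ≥ 6 → (7,8); next start ≥ 8 → (11,13); next start ≥ 13 → (18,19); next start ≥ 19 → (20,21).
Selected 5 classes.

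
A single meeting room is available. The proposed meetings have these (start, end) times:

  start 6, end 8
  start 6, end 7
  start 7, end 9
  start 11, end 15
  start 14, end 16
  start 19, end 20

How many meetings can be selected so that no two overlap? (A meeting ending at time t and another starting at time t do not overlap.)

Greedy by earliest finish: after sorting by end time, pick each interval compatible with the last pick.
Sorted by end: (6,7)  (6,8)  (7,9)  (11,15)  (14,16)  (19,20)
take (6,7); take (7,9); take (11,15); skip (14,16); take (19,20).
Selected 4 meetings.

4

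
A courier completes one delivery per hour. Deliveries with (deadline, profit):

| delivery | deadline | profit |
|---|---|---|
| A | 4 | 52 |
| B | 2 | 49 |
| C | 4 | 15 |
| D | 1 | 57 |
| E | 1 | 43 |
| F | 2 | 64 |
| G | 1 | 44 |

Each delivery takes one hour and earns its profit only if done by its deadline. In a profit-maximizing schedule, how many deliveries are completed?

4

Sort by profit descending; place each in the latest free slot ≤ its deadline.
Profit order: F=64 D=57 A=52 B=49 G=44 E=43 C=15
Assign: F→slot 2, D→slot 1, A→slot 4, B skipped, G skipped, E skipped, C→slot 3.
Slots: [1:D] [2:F] [3:C] [4:A]
4 of 7 scheduled.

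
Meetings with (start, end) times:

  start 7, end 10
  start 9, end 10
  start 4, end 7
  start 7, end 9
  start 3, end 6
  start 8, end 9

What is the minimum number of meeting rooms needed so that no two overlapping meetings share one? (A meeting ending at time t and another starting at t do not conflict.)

Count concurrent intervals with a sweep; the peak is the room count.
starts: [3, 4, 7, 7, 8, 9]
ends:   [6, 7, 9, 9, 10, 10]
s3→1 s4→2 e6→1 e7→0 s7→1 s7→2 s8→3  — peak 3.

3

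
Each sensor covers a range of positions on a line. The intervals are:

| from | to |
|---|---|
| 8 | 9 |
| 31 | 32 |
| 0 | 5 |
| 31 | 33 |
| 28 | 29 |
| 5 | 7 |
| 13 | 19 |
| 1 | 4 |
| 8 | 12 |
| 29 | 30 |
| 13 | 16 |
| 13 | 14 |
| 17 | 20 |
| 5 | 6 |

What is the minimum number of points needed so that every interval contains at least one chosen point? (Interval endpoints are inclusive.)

7

Process intervals by earliest right end; each time one isn't hit yet, stab at its right endpoint.
Sorted: [1,4] [0,5] [5,6] [5,7] [8,9] [8,12] [13,14] [13,16] [13,19] [17,20] [28,29] [29,30] [31,32] [31,33]
{[1,4],[0,5]} hit by 4; {[5,6],[5,7]} hit by 6; {[8,9],[8,12]} hit by 9; {[13,14],[13,16],[13,19]} hit by 14; {[17,20]} hit by 20; {[28,29],[29,30]} hit by 29; {[31,32],[31,33]} hit by 32.
Points: 4, 6, 9, 14, 20, 29, 32 (7 total).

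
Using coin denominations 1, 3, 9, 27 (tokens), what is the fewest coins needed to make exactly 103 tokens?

7

Use the largest denomination that fits, subtract, and repeat.
103 − 3×27→22 − 2×9→4 − 1×3→1 − 1×1→0
Total coins = 3 + 2 + 1 + 1 = 7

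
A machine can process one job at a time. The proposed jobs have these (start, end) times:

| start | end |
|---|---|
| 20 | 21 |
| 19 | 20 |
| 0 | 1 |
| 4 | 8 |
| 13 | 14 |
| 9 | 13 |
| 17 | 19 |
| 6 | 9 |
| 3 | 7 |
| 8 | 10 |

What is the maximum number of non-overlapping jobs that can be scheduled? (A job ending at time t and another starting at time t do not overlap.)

7

Greedy by earliest finish: after sorting by end time, pick each interval compatible with the last pick.
By end time: (0,1), (3,7), (4,8), (6,9), (8,10), (9,13), (13,14), (17,19), (19,20), (20,21).
Pick (0,1); next start ≥ 1 → (3,7); next start ≥ 7 → (8,10); next start ≥ 10 → (13,14); next start ≥ 14 → (17,19); next start ≥ 19 → (19,20); next start ≥ 20 → (20,21).
Selected 7 jobs.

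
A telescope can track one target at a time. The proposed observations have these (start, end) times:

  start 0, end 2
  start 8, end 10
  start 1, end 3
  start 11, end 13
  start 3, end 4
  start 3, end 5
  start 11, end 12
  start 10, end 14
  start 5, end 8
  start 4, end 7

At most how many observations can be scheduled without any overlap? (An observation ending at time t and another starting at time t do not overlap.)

5

Greedy by earliest finish: after sorting by end time, pick each interval compatible with the last pick.
Sorted by end: (0,2)  (1,3)  (3,4)  (3,5)  (4,7)  (5,8)  (8,10)  (11,12)  (11,13)  (10,14)
take (0,2); skip (1,3); take (3,4); take (4,7); skip (5,8); take (8,10); take (11,12); skip (11,13).
Selected 5 observations.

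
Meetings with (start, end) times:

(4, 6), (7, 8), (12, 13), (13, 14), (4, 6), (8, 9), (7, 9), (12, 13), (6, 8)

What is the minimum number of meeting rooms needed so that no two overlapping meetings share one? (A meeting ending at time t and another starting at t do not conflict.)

The answer is the maximum number of intervals overlapping at any instant.
Events (time:±→running): 4:+→1 4:+→2 6:-→1 6:-→0 6:+→1 7:+→2 7:+→3 … peak 3.

3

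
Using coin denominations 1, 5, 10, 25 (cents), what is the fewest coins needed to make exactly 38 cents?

5

38 − 1×25→13 − 1×10→3 − 3×1→0
Total coins = 1 + 1 + 3 = 5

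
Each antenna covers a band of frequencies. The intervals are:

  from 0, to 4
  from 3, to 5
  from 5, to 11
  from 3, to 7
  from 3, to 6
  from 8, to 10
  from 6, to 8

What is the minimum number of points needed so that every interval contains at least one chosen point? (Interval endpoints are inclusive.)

2

Process intervals by earliest right end; each time one isn't hit yet, stab at its right endpoint.
Sorted: [0,4] [3,5] [3,6] [3,7] [6,8] [8,10] [5,11]
{[0,4],[3,5],[3,6],[3,7]} hit by 4; {[6,8],[8,10],[5,11]} hit by 8.
Points: 4, 8 (2 total).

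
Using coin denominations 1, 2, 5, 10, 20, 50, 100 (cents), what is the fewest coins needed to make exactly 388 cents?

9

388 − 3×100→88 − 1×50→38 − 1×20→18 − 1×10→8 − 1×5→3 − 1×2→1 − 1×1→0
Total coins = 3 + 1 + 1 + 1 + 1 + 1 + 1 = 9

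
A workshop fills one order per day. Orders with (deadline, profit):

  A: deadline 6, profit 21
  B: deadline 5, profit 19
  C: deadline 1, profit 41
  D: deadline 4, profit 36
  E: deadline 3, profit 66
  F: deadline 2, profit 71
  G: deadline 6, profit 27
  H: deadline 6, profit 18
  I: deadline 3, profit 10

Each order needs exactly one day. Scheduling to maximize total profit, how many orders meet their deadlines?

Sort by profit descending; place each in the latest free slot ≤ its deadline.
Profit order: F=71 E=66 C=41 D=36 G=27 A=21 B=19 H=18 I=10
Assign: F→slot 2, E→slot 3, C→slot 1, D→slot 4, G→slot 6, A→slot 5, B skipped, H skipped, I skipped.
Slots: [1:C] [2:F] [3:E] [4:D] [5:A] [6:G]
6 of 9 scheduled.

6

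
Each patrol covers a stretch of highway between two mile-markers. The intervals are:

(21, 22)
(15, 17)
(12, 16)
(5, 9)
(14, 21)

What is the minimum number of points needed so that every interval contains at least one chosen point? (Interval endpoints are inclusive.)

Process intervals by earliest right end; each time one isn't hit yet, stab at its right endpoint.
Sorted: [5,9] [12,16] [15,17] [14,21] [21,22]
{[5,9]} hit by 9; {[12,16],[15,17],[14,21]} hit by 16; {[21,22]} hit by 22.
Points: 9, 16, 22 (3 total).

3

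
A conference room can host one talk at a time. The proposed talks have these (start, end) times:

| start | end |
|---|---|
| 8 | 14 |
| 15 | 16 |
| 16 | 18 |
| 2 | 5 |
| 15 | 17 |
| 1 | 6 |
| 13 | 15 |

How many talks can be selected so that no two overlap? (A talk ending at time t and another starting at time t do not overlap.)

By end time: (2,5), (1,6), (8,14), (13,15), (15,16), (15,17), (16,18).
Pick (2,5); next start ≥ 5 → (8,14); next start ≥ 14 → (15,16); next start ≥ 16 → (16,18).
Selected 4 talks.

4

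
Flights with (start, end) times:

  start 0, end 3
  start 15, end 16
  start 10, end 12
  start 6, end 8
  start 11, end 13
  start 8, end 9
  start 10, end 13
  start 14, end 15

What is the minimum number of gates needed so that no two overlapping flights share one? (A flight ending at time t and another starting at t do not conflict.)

starts: [0, 6, 8, 10, 10, 11, 14, 15]
ends:   [3, 8, 9, 12, 13, 13, 15, 16]
s0→1 e3→0 s6→1 e8→0 s8→1 e9→0 s10→1 s10→2 s11→3  — peak 3.

3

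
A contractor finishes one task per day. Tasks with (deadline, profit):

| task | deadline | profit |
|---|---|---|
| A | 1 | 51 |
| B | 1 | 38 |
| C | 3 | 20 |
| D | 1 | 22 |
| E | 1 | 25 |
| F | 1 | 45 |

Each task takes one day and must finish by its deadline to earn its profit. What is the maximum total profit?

71

Sort by profit descending; place each in the latest free slot ≤ its deadline.
By profit: A(d1,51), F(d1,45), B(d1,38), E(d1,25), D(d1,22), C(d3,20)
A→slot 1; F skipped; B skipped; E skipped; D skipped; C→slot 3.
Profit = 51 + 20 = 71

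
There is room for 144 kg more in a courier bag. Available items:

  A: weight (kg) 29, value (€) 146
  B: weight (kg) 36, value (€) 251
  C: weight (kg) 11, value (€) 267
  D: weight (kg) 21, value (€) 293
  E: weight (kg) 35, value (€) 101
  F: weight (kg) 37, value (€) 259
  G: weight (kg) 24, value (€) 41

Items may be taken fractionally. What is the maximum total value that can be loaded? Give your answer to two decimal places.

Greedy by value/weight ratio, highest first.
Ratios (sorted): C 24.27, D 13.95, F 7.00, B 6.97, A 5.03, E 2.89, G 1.71
take C (11 @ 267); take D (21 @ 293); take F (37 @ 259); take B (36 @ 251); take A (29 @ 146); take 10/35 of E → 28.86. Capacity used 144/144.
Total value = 1244.86

1244.86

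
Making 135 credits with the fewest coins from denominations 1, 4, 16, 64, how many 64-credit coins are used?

2

Greedy: take as many of the largest coin as possible, then repeat with the remainder.
135 − 2×64→7 − 1×4→3 − 3×1→0
Count of 64: 2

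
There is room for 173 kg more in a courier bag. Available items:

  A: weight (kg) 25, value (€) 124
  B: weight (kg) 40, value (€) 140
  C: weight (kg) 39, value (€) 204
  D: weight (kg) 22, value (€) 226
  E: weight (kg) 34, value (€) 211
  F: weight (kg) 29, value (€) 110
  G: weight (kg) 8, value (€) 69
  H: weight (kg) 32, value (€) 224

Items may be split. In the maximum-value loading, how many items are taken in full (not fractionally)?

6

Sort by value per unit weight and fill in that order.
Ratios (sorted): D 10.27, G 8.62, H 7.00, E 6.21, C 5.23, A 4.96, F 3.79, B 3.50
take D (22 @ 226); take G (8 @ 69); take H (32 @ 224); take E (34 @ 211); take C (39 @ 204); take A (25 @ 124); take 13/29 of F → 49.31. Capacity used 173/173.
6 item(s) taken whole; one partial (take 13/29 of F).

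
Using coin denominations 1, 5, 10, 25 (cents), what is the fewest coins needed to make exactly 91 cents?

6

Greedy: take as many of the largest coin as possible, then repeat with the remainder.
91 = 3×25 + 1×10 + 1×5 + 1×1
Total coins = 3 + 1 + 1 + 1 = 6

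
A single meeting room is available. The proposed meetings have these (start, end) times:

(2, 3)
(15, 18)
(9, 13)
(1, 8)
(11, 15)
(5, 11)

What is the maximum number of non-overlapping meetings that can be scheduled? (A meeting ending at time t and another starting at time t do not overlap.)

4

Greedy by earliest finish: after sorting by end time, pick each interval compatible with the last pick.
By end time: (2,3), (1,8), (5,11), (9,13), (11,15), (15,18).
Pick (2,3); next start ≥ 3 → (5,11); next start ≥ 11 → (11,15); next start ≥ 15 → (15,18).
Selected 4 meetings.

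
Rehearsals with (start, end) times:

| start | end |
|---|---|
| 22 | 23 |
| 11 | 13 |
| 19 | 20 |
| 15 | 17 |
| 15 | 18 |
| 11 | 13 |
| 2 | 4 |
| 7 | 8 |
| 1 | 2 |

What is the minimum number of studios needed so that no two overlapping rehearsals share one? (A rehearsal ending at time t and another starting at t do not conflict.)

The answer is the maximum number of intervals overlapping at any instant.
starts: [1, 2, 7, 11, 11, 15, 15, 19, 22]
ends:   [2, 4, 8, 13, 13, 17, 18, 20, 23]
s1→1 e2→0 s2→1 e4→0 s7→1 e8→0 s11→1 s11→2  — peak 2.

2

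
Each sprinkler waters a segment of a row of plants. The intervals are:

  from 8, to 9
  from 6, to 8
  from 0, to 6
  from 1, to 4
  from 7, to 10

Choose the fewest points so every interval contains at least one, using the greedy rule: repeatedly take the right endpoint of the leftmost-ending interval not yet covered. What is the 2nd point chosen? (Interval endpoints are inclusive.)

8

By right end: [1,4]  [0,6]  [6,8]  [8,9]  [7,10]
[1,4] uncovered → point at 4; [6,8] uncovered → point at 8.
Points: 4, 8 (2 total).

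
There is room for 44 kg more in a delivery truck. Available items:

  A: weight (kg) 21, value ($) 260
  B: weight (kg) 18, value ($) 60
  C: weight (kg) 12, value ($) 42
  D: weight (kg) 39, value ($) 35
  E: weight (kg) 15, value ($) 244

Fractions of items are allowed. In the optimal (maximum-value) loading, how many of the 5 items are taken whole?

2

Ratios (sorted): E 16.27, A 12.38, C 3.50, B 3.33, D 0.90
take E (15 @ 244); take A (21 @ 260); take 8/12 of C → 28.00. Capacity used 44/44.
2 item(s) taken whole; one partial (take 8/12 of C).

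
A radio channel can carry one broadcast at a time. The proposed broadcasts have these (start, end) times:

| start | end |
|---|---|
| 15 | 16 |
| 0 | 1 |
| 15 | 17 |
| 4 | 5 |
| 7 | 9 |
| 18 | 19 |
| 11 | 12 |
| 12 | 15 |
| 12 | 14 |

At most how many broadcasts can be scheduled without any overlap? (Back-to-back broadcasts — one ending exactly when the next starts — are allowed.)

7

Sort by end time and greedily take each interval whose start is ≥ the last chosen end.
By end time: (0,1), (4,5), (7,9), (11,12), (12,14), (12,15), (15,16), (15,17), (18,19).
Pick (0,1); next start ≥ 1 → (4,5); next start ≥ 5 → (7,9); next start ≥ 9 → (11,12); next start ≥ 12 → (12,14); next start ≥ 14 → (15,16); next start ≥ 16 → (18,19).
Selected 7 broadcasts.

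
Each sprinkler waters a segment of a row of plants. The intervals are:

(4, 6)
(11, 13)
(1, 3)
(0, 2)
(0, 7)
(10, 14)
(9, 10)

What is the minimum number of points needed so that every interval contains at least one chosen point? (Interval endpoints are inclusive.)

4

Process intervals by earliest right end; each time one isn't hit yet, stab at its right endpoint.
By right end: [0,2]  [1,3]  [4,6]  [0,7]  [9,10]  [11,13]  [10,14]
[0,2] uncovered → point at 2; [4,6] uncovered → point at 6; [9,10] uncovered → point at 10; [11,13] uncovered → point at 13.
Points: 2, 6, 10, 13 (4 total).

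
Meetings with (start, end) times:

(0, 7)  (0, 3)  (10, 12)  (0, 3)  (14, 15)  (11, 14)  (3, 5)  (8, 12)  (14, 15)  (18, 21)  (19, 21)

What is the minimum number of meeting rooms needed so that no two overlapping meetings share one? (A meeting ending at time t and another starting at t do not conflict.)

3

The answer is the maximum number of intervals overlapping at any instant.
starts: [0, 0, 0, 3, 8, 10, 11, 14, 14, 18, 19]
ends:   [3, 3, 5, 7, 12, 12, 14, 15, 15, 21, 21]
s0→1 s0→2 s0→3  — peak 3.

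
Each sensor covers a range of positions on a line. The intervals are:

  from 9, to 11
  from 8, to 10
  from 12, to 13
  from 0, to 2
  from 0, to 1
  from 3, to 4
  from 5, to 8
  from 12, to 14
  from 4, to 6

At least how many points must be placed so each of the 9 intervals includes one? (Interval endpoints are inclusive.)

5

Sort by right endpoint; whenever an interval is uncovered, place a point at its right end.
Sorted: [0,1] [0,2] [3,4] [4,6] [5,8] [8,10] [9,11] [12,13] [12,14]
{[0,1],[0,2]} hit by 1; {[3,4],[4,6]} hit by 4; {[5,8],[8,10]} hit by 8; {[9,11]} hit by 11; {[12,13],[12,14]} hit by 13.
Points: 1, 4, 8, 11, 13 (5 total).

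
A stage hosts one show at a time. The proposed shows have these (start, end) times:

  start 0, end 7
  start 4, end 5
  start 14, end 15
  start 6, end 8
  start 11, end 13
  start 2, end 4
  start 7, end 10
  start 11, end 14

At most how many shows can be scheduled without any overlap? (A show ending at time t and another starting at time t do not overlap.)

By end time: (2,4), (4,5), (0,7), (6,8), (7,10), (11,13), (11,14), (14,15).
Pick (2,4); next start ≥ 4 → (4,5); next start ≥ 5 → (6,8); next start ≥ 8 → (11,13); next start ≥ 13 → (14,15).
Selected 5 shows.

5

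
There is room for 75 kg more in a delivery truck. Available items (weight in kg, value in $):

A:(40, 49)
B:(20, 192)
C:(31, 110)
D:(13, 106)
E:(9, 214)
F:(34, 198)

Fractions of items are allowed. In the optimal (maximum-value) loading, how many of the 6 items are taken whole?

Greedy by value/weight ratio, highest first.
Order: E (214/9=23.78) > B (192/20=9.60) > D (106/13=8.15) > F (198/34=5.82) > C (110/31=3.55) > A (49/40=1.23)
Fill: take E (9 @ 214) → take B (20 @ 192) → take D (13 @ 106) → take 33/34 of F → 192.18; 75/75 used.
3 item(s) taken whole; one partial (take 33/34 of F).

3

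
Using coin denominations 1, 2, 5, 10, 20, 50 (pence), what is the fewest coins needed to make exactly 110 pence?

3

Use the largest denomination that fits, subtract, and repeat.
110 = 2×50 + 1×10
Total coins = 2 + 1 = 3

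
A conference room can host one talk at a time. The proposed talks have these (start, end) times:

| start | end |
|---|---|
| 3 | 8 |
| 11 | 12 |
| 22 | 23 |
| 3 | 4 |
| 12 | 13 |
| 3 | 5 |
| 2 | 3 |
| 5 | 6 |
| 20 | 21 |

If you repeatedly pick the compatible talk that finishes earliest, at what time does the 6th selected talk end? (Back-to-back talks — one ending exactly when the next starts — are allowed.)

Sort by end time and greedily take each interval whose start is ≥ the last chosen end.
By end time: (2,3), (3,4), (3,5), (5,6), (3,8), (11,12), (12,13), (20,21), (22,23).
Pick (2,3); next start ≥ 3 → (3,4); next start ≥ 4 → (5,6); next start ≥ 6 → (11,12); next start ≥ 12 → (12,13); next start ≥ 13 → (20,21); next start ≥ 21 → (22,23).
Selected: (2,3) (3,4) (5,6) (11,12) (12,13) (20,21) (22,23)

21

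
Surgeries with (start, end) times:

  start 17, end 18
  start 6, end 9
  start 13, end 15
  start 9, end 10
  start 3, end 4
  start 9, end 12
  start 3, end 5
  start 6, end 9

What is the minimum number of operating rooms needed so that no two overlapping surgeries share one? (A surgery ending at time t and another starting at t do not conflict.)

2

The answer is the maximum number of intervals overlapping at any instant.
starts: [3, 3, 6, 6, 9, 9, 13, 17]
ends:   [4, 5, 9, 9, 10, 12, 15, 18]
s3→1 s3→2  — peak 2.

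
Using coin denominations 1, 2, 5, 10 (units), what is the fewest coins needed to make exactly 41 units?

41 = 4×10 + 1×1
Total coins = 4 + 1 = 5

5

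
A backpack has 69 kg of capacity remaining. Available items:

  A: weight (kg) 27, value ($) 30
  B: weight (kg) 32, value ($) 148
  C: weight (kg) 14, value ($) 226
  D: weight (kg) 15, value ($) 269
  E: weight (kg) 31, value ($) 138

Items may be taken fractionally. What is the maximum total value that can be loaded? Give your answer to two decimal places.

678.61

Sort by value per unit weight and fill in that order.
Order: D (269/15=17.93) > C (226/14=16.14) > B (148/32=4.62) > E (138/31=4.45) > A (30/27=1.11)
Fill: take D (15 @ 269) → take C (14 @ 226) → take B (32 @ 148) → take 8/31 of E → 35.61; 69/69 used.
Total value = 678.61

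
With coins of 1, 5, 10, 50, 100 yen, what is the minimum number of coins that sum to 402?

402 = 4×100 + 2×1
Total coins = 4 + 2 = 6

6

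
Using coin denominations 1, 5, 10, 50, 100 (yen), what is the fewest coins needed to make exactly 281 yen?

7

281 = 2×100 + 1×50 + 3×10 + 1×1
Total coins = 2 + 1 + 3 + 1 = 7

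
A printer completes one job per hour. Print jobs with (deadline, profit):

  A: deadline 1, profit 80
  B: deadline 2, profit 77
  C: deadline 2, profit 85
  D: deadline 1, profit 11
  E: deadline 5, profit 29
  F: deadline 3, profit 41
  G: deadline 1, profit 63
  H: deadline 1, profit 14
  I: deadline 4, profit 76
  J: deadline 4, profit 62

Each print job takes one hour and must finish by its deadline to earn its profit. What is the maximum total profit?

Profit order: C=85 A=80 B=77 I=76 G=63 J=62 F=41 E=29 H=14 D=11
Assign: C→slot 2, A→slot 1, B skipped, I→slot 4, G skipped, J→slot 3, F skipped, E→slot 5, H skipped, D skipped.
Slots: [1:A] [2:C] [3:J] [4:I] [5:E]
Profit = 80 + 85 + 62 + 76 + 29 = 332

332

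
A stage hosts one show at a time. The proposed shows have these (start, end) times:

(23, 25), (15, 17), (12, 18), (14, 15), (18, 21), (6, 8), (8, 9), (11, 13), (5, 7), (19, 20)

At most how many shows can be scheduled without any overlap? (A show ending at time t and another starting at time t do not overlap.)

7

By end time: (5,7), (6,8), (8,9), (11,13), (14,15), (15,17), (12,18), (19,20), (18,21), (23,25).
Pick (5,7); next start ≥ 7 → (8,9); next start ≥ 9 → (11,13); next start ≥ 13 → (14,15); next start ≥ 15 → (15,17); next start ≥ 17 → (19,20); next start ≥ 20 → (23,25).
Selected 7 shows.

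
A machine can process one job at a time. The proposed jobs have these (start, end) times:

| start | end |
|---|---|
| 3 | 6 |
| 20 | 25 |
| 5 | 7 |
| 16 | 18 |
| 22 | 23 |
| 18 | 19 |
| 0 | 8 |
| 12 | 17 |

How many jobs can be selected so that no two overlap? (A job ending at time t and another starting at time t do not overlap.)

4

Greedy by earliest finish: after sorting by end time, pick each interval compatible with the last pick.
By end time: (3,6), (5,7), (0,8), (12,17), (16,18), (18,19), (22,23), (20,25).
Pick (3,6); next start ≥ 6 → (12,17); next start ≥ 17 → (18,19); next start ≥ 19 → (22,23).
Selected 4 jobs.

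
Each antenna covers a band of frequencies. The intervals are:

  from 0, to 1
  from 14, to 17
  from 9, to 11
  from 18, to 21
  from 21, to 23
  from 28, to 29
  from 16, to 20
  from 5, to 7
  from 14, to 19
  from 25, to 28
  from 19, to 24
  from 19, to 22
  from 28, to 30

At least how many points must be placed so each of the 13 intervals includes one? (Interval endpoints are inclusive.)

6

Sorted: [0,1] [5,7] [9,11] [14,17] [14,19] [16,20] [18,21] [19,22] [21,23] [19,24] [25,28] [28,29] [28,30]
{[0,1]} hit by 1; {[5,7]} hit by 7; {[9,11]} hit by 11; {[14,17],[14,19],[16,20]} hit by 17; {[18,21],[19,22],[21,23],[19,24]} hit by 21; {[25,28],[28,29],[28,30]} hit by 28.
Points: 1, 7, 11, 17, 21, 28 (6 total).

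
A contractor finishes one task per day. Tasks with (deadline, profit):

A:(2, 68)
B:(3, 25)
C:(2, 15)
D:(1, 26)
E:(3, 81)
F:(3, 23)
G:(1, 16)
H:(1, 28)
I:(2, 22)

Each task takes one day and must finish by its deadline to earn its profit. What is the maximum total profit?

Sort by profit descending; place each in the latest free slot ≤ its deadline.
Profit order: E=81 A=68 H=28 D=26 B=25 F=23 I=22 G=16 C=15
Assign: E→slot 3, A→slot 2, H→slot 1, D skipped, B skipped, F skipped, I skipped, G skipped, C skipped.
Slots: [1:H] [2:A] [3:E]
Profit = 28 + 68 + 81 = 177

177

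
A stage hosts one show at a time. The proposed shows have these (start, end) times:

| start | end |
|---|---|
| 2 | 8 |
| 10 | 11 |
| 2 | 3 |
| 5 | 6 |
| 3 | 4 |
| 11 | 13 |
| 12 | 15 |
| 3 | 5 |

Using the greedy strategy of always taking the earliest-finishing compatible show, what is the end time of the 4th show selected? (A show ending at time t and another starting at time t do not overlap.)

Sort by end time and greedily take each interval whose start is ≥ the last chosen end.
By end time: (2,3), (3,4), (3,5), (5,6), (2,8), (10,11), (11,13), (12,15).
Pick (2,3); next start ≥ 3 → (3,4); next start ≥ 4 → (5,6); next start ≥ 6 → (10,11); next start ≥ 11 → (11,13).
Selected: (2,3) (3,4) (5,6) (10,11) (11,13)

11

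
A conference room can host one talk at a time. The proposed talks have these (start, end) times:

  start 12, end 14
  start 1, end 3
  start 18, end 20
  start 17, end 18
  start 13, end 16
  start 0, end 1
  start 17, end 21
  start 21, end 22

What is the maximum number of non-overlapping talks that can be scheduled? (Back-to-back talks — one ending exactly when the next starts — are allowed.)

Greedy by earliest finish: after sorting by end time, pick each interval compatible with the last pick.
By end time: (0,1), (1,3), (12,14), (13,16), (17,18), (18,20), (17,21), (21,22).
Pick (0,1); next start ≥ 1 → (1,3); next start ≥ 3 → (12,14); next start ≥ 14 → (17,18); next start ≥ 18 → (18,20); next start ≥ 20 → (21,22).
Selected 6 talks.

6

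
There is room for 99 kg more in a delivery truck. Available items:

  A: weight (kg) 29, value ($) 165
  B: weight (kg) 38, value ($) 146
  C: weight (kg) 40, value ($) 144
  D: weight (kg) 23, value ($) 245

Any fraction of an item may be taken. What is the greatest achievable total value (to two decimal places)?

588.40

Order: D (245/23=10.65) > A (165/29=5.69) > B (146/38=3.84) > C (144/40=3.60)
Fill: take D (23 @ 245) → take A (29 @ 165) → take B (38 @ 146) → take 9/40 of C → 32.40; 99/99 used.
Total value = 588.40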